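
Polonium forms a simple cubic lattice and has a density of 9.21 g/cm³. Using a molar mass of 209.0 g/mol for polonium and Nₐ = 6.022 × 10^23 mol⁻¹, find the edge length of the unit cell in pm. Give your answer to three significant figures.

With Z = 1 atom per simple cubic cell, a³ = Z·M/(N_A·ρ) = 1 × 209.0 / (6.022 × 10²³ × 9.210 g/cm³) = 3.768 × 10^-23 cm³.
a = (3.768 × 10^-23)^(1/3) = 3.353 × 10^-8 cm = 335 pm.

335 pm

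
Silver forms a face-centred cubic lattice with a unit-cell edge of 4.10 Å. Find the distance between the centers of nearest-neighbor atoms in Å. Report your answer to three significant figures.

2.90 Å

In an FCC structure, atoms touch along the face diagonal, so √2·a = 4r; the nearest-neighbor distance equals 2r = 0.7071·a.
d = 0.7071 × 4.10 = 2.90 Å.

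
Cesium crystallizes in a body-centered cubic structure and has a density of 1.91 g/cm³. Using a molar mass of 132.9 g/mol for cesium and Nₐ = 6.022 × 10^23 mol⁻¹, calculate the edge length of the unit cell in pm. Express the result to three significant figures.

With Z = 2 atoms per BCC cell, a³ = Z·M/(N_A·ρ) = 2 × 132.9 / (6.022 × 10²³ × 1.910 g/cm³) = 2.311 × 10^-22 cm³.
a = (2.311 × 10^-22)^(1/3) = 6.137 × 10^-8 cm = 614 pm.

614 pm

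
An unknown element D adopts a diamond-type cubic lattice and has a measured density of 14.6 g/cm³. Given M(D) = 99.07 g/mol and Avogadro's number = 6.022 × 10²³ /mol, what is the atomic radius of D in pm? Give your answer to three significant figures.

For a diamond cubic cell (Z = 8), a³ = Z·M/(N_A·ρ) = 8 × 99.07 / (6.022 × 10²³ × 14.60) = 9.014 × 10^-23 cm³, so a = 4.484 × 10^-8 cm = 448.4 pm.
Nearest neighbors lie along the body diagonal with √3·a = 8r, so r = 0.2165 × a = 97.1 pm.

97.1 pm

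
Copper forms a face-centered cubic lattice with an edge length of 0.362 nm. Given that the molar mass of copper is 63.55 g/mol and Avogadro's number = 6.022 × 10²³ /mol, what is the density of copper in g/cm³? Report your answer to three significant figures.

8.90 g/cm³

An FCC unit cell contains Z = 4 atoms.
Cell volume: a³ = (0.362 nm)³ = (3.620 × 10^-8 cm)³ = 4.744 × 10^-23 cm³.
ρ = Z·M/(N_A·a³) = 4 × 63.55 / (6.022 × 10²³ × 4.744 × 10^-23) = 8.898 g/cm³.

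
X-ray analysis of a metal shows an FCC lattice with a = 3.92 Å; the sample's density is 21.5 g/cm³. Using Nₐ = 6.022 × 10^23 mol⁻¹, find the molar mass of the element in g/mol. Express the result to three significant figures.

An FCC cell has Z = 4 atoms; a = 3.920 × 10^-8 cm.
M = ρ·N_A·a³/Z = 21.5 × 6.022 × 10²³ × 6.024 × 10^-23 / 4 = 195 g/mol.

195 g/mol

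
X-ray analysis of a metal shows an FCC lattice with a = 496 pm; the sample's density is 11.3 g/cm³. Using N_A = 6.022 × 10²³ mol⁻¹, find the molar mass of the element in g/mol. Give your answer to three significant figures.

An FCC cell has Z = 4 atoms; a = 4.960 × 10^-8 cm.
M = ρ·N_A·a³/Z = 11.3 × 6.022 × 10²³ × 1.220 × 10^-22 / 4 = 208 g/mol.

208 g/mol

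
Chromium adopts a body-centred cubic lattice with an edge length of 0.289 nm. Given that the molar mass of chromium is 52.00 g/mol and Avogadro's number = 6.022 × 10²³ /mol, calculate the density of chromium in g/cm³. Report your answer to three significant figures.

7.15 g/cm³

A BCC unit cell contains Z = 2 atoms.
Cell volume: a³ = (0.289 nm)³ = (2.890 × 10^-8 cm)³ = 2.414 × 10^-23 cm³.
ρ = Z·M/(N_A·a³) = 2 × 52.00 / (6.022 × 10²³ × 2.414 × 10^-23) = 7.155 g/cm³.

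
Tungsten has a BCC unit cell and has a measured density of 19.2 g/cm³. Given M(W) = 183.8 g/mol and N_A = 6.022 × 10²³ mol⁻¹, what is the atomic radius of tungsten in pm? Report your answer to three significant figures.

For a BCC cell (Z = 2), a³ = Z·M/(N_A·ρ) = 2 × 183.8 / (6.022 × 10²³ × 19.20) = 3.179 × 10^-23 cm³, so a = 3.168 × 10^-8 cm = 316.8 pm.
Atoms touch along the body diagonal, so √3·a = 4r, so r = 0.4330 × a = 137 pm.

137 pm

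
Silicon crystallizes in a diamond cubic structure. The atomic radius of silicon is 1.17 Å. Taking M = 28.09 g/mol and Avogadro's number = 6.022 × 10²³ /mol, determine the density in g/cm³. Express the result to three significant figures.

In a diamond cubic lattice, nearest neighbors lie along the body diagonal with √3·a = 8r, giving a = 5.404 Å = 5.404 × 10^-8 cm.
With Z = 8, ρ = Z·M/(N_A·a³) = 8 × 28.09 / (6.022 × 10²³ × 1.578 × 10^-22) = 2.365 g/cm³.

2.36 g/cm³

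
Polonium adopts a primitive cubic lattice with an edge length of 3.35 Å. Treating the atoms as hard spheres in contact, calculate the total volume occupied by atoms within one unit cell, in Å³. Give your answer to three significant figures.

19.7 Å³

In a simple cubic lattice atoms touch along the cell edge, so a = 2r, so r = 0.5000a = 1.675 Å.
V_atoms = Z × (4/3)πr³ = 1 × (4/3)π × (1.675)³ = 19.7 Å³.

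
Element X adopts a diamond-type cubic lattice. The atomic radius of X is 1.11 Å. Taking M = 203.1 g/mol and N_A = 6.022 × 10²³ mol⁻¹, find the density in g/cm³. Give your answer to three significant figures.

20.0 g/cm³

In a diamond cubic lattice, nearest neighbors lie along the body diagonal with √3·a = 8r, giving a = 5.127 Å = 5.127 × 10^-8 cm.
With Z = 8, ρ = Z·M/(N_A·a³) = 8 × 203.1 / (6.022 × 10²³ × 1.348 × 10^-22) = 20.02 g/cm³.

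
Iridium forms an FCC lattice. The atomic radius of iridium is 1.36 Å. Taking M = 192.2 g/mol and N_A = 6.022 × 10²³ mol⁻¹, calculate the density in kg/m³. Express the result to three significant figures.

22400 kg/m³

In an FCC lattice, atoms touch along the face diagonal, so √2·a = 4r, giving a = 3.847 Å = 3.847 × 10^-8 cm.
With Z = 4, ρ = Z·M/(N_A·a³) = 4 × 192.2 / (6.022 × 10²³ × 5.692 × 10^-23) = 22.43 g/cm³ = 22400 kg/m³.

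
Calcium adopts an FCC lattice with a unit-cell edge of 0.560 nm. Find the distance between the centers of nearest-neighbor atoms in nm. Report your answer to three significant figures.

0.396 nm

In an FCC structure, atoms touch along the face diagonal, so √2·a = 4r; the nearest-neighbor distance equals 2r = 0.7071·a.
d = 0.7071 × 0.560 = 0.396 nm.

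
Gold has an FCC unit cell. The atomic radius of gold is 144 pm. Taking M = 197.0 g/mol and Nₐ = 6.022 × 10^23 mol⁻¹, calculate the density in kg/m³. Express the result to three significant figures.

19400 kg/m³

In an FCC lattice, atoms touch along the face diagonal, so √2·a = 4r, giving a = 407.3 pm = 4.073 × 10^-8 cm.
With Z = 4, ρ = Z·M/(N_A·a³) = 4 × 197.0 / (6.022 × 10²³ × 6.757 × 10^-23) = 19.37 g/cm³ = 19400 kg/m³.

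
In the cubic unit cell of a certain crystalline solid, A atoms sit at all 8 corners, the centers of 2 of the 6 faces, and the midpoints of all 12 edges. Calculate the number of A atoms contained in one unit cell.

5

Corner atoms are shared by 8 cells (1/8 each), face atoms by 2 (1/2 each), edge atoms by 4 (1/4 each).
Net atoms = 8 × 1/8 + 2 × 1/2 + 12 × 1/4 = 1 + 1 + 3 = 5.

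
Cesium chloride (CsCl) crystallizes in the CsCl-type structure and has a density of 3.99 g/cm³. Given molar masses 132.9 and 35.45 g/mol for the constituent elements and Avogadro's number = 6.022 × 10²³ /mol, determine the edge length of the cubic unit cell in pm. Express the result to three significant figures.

412 pm

M(CsCl) = 168.35 g/mol; Z = 1 formula unit per cell.
a³ = Z·M/(N_A·ρ) = 1 × 168.35 / (6.022 × 10²³ × 3.99) = 7.006 × 10^-23 cm³, so a = 4.123 × 10^-8 cm = 412 pm.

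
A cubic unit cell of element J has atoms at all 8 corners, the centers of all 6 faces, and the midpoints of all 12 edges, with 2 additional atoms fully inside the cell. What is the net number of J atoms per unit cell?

Corner atoms are shared by 8 cells (1/8 each), face atoms by 2 (1/2 each), edge atoms by 4 (1/4 each), interior atoms are unshared.
Net atoms = 8 × 1/8 + 6 × 1/2 + 12 × 1/4 + 2 = 1 + 3 + 3 + 2 = 9.

9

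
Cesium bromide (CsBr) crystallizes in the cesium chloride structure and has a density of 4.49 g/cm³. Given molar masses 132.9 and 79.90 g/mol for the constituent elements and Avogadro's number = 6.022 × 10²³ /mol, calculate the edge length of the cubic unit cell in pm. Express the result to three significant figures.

429 pm

M(CsBr) = 212.8 g/mol; Z = 1 formula unit per cell.
a³ = Z·M/(N_A·ρ) = 1 × 212.8 / (6.022 × 10²³ × 4.49) = 7.870 × 10^-23 cm³, so a = 4.285 × 10^-8 cm = 429 pm.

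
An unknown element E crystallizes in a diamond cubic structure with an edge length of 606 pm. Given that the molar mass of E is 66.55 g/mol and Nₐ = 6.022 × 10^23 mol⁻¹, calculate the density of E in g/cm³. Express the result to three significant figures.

A diamond cubic unit cell contains Z = 8 atoms.
Cell volume: a³ = (606 pm)³ = (6.060 × 10^-8 cm)³ = 2.225 × 10^-22 cm³.
ρ = Z·M/(N_A·a³) = 8 × 66.55 / (6.022 × 10²³ × 2.225 × 10^-22) = 3.973 g/cm³.

3.97 g/cm³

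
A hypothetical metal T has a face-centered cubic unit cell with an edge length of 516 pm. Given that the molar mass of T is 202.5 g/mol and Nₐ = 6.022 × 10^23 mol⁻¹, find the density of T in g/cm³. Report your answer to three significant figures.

9.79 g/cm³

An FCC unit cell contains Z = 4 atoms.
Cell volume: a³ = (516 pm)³ = (5.160 × 10^-8 cm)³ = 1.374 × 10^-22 cm³.
ρ = Z·M/(N_A·a³) = 4 × 202.5 / (6.022 × 10²³ × 1.374 × 10^-22) = 9.790 g/cm³.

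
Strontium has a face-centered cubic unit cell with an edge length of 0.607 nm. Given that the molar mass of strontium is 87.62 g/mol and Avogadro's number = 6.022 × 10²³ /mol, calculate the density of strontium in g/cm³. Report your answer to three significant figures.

2.60 g/cm³

An FCC unit cell contains Z = 4 atoms.
Cell volume: a³ = (0.607 nm)³ = (6.070 × 10^-8 cm)³ = 2.236 × 10^-22 cm³.
ρ = Z·M/(N_A·a³) = 4 × 87.62 / (6.022 × 10²³ × 2.236 × 10^-22) = 2.602 g/cm³.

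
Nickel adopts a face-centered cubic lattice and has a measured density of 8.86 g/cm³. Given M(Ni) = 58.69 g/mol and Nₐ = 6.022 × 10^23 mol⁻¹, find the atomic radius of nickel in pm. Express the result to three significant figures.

125 pm

For an FCC cell (Z = 4), a³ = Z·M/(N_A·ρ) = 4 × 58.69 / (6.022 × 10²³ × 8.860) = 4.400 × 10^-23 cm³, so a = 3.530 × 10^-8 cm = 353.0 pm.
Atoms touch along the face diagonal, so √2·a = 4r, so r = 0.3536 × a = 125 pm.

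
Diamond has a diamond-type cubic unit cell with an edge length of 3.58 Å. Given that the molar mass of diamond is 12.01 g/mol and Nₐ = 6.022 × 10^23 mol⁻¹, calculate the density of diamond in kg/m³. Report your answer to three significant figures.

3480 kg/m³

A diamond cubic unit cell contains Z = 8 atoms.
Cell volume: a³ = (3.58 Å)³ = (3.580 × 10^-8 cm)³ = 4.588 × 10^-23 cm³.
ρ = Z·M/(N_A·a³) = 8 × 12.01 / (6.022 × 10²³ × 4.588 × 10^-23) = 3.477 g/cm³ = 3480 kg/m³.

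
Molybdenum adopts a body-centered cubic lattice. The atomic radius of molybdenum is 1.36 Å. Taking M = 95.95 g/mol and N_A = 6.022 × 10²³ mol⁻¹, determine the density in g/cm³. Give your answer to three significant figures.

10.3 g/cm³

In a BCC lattice, atoms touch along the body diagonal, so √3·a = 4r, giving a = 3.141 Å = 3.141 × 10^-8 cm.
With Z = 2, ρ = Z·M/(N_A·a³) = 2 × 95.95 / (6.022 × 10²³ × 3.098 × 10^-23) = 10.29 g/cm³.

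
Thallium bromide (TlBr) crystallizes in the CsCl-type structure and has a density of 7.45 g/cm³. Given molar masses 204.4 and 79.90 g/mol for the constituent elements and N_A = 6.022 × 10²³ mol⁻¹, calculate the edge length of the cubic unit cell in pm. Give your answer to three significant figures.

M(TlBr) = 284.3 g/mol; Z = 1 formula unit per cell.
a³ = Z·M/(N_A·ρ) = 1 × 284.3 / (6.022 × 10²³ × 7.45) = 6.337 × 10^-23 cm³, so a = 3.987 × 10^-8 cm = 399 pm.

399 pm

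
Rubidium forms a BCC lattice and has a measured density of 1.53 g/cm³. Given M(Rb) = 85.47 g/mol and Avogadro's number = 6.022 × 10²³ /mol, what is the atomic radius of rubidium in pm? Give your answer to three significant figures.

For a BCC cell (Z = 2), a³ = Z·M/(N_A·ρ) = 2 × 85.47 / (6.022 × 10²³ × 1.530) = 1.855 × 10^-22 cm³, so a = 5.703 × 10^-8 cm = 570.3 pm.
Atoms touch along the body diagonal, so √3·a = 4r, so r = 0.4330 × a = 247 pm.

247 pm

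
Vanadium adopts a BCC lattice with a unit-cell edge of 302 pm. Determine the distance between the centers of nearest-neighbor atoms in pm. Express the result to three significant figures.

In a BCC structure, atoms touch along the body diagonal, so √3·a = 4r; the nearest-neighbor distance equals 2r = 0.8660·a.
d = 0.8660 × 302 = 262 pm.

262 pm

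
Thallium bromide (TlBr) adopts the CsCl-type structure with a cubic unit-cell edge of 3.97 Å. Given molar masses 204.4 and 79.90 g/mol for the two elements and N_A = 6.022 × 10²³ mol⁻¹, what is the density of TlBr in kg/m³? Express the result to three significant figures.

The CsCl-type structure contains Z = 1 formula unit per cell; M(TlBr) = 204.4 + 79.90 = 284.3 g/mol.
a³ = (3.970 × 10^-8 cm)³ = 6.257 × 10^-23 cm³.
ρ = 1 × 284.3 / (6.022 × 10²³ × 6.257 × 10^-23) = 7.545 g/cm³ = 7550 kg/m³.

7550 kg/m³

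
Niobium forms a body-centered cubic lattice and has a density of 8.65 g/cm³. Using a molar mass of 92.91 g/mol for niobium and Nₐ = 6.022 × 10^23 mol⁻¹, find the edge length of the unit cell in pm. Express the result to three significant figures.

With Z = 2 atoms per BCC cell, a³ = Z·M/(N_A·ρ) = 2 × 92.91 / (6.022 × 10²³ × 8.650 g/cm³) = 3.567 × 10^-23 cm³.
a = (3.567 × 10^-23)^(1/3) = 3.292 × 10^-8 cm = 329 pm.

329 pm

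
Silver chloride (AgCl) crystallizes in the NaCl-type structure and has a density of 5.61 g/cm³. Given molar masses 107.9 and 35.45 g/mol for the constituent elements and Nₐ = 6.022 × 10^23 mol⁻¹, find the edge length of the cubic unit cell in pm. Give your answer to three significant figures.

M(AgCl) = 143.35 g/mol; Z = 4 formula units per cell.
a³ = Z·M/(N_A·ρ) = 4 × 143.35 / (6.022 × 10²³ × 5.61) = 1.697 × 10^-22 cm³, so a = 5.537 × 10^-8 cm = 554 pm.

554 pm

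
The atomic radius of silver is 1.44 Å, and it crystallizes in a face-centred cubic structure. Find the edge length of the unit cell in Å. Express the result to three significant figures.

4.07 Å

In an FCC lattice, atoms touch along the face diagonal, so √2·a = 4r.
a = 4r/√2 = 4 × 1.44 / 1.4142 = 4.07 Å.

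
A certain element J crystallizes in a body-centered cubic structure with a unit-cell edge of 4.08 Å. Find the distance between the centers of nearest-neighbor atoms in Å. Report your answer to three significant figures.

3.53 Å

In a BCC structure, atoms touch along the body diagonal, so √3·a = 4r; the nearest-neighbor distance equals 2r = 0.8660·a.
d = 0.8660 × 4.08 = 3.53 Å.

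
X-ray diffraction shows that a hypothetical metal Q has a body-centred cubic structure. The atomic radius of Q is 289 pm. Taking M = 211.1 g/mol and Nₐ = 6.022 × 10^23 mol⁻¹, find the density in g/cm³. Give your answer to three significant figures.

2.36 g/cm³

In a BCC lattice, atoms touch along the body diagonal, so √3·a = 4r, giving a = 667.4 pm = 6.674 × 10^-8 cm.
With Z = 2, ρ = Z·M/(N_A·a³) = 2 × 211.1 / (6.022 × 10²³ × 2.973 × 10^-22) = 2.358 g/cm³.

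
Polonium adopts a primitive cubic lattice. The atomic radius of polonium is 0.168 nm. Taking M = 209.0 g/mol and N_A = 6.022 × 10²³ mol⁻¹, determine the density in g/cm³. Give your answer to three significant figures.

9.15 g/cm³

In a simple cubic lattice, atoms touch along the cell edge, so a = 2r, giving a = 0.3360 nm = 3.360 × 10^-8 cm.
With Z = 1, ρ = Z·M/(N_A·a³) = 1 × 209.0 / (6.022 × 10²³ × 3.793 × 10^-23) = 9.149 g/cm³.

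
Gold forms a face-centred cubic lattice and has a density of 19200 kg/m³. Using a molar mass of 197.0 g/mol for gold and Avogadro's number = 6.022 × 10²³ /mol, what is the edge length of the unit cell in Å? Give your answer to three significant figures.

With Z = 4 atoms per FCC cell, a³ = Z·M/(N_A·ρ) = 4 × 197.0 / (6.022 × 10²³ × 19.20 g/cm³) = 6.815 × 10^-23 cm³.
a = (6.815 × 10^-23)^(1/3) = 4.085 × 10^-8 cm = 4.08 Å.

4.08 Å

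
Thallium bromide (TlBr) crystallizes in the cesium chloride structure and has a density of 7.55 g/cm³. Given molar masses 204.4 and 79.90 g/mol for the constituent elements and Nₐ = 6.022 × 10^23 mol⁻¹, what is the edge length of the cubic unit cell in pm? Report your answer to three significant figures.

397 pm

M(TlBr) = 284.3 g/mol; Z = 1 formula unit per cell.
a³ = Z·M/(N_A·ρ) = 1 × 284.3 / (6.022 × 10²³ × 7.55) = 6.253 × 10^-23 cm³, so a = 3.969 × 10^-8 cm = 397 pm.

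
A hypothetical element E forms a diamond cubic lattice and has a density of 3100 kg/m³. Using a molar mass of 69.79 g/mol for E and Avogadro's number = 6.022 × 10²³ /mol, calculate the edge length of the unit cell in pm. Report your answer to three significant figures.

With Z = 8 atoms per diamond cubic cell, a³ = Z·M/(N_A·ρ) = 8 × 69.79 / (6.022 × 10²³ × 3.100 g/cm³) = 2.991 × 10^-22 cm³.
a = (2.991 × 10^-22)^(1/3) = 6.687 × 10^-8 cm = 669 pm.

669 pm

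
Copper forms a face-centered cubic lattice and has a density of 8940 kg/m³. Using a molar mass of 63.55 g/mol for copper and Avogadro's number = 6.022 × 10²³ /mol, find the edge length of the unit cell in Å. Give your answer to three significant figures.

3.61 Å

With Z = 4 atoms per FCC cell, a³ = Z·M/(N_A·ρ) = 4 × 63.55 / (6.022 × 10²³ × 8.940 g/cm³) = 4.722 × 10^-23 cm³.
a = (4.722 × 10^-23)^(1/3) = 3.614 × 10^-8 cm = 3.61 Å.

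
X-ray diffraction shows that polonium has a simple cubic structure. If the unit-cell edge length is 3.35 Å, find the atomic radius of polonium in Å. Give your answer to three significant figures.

1.68 Å

In a simple cubic lattice, atoms touch along the cell edge, so a = 2r.
r = a/2 = 3.35/2 = 1.68 Å.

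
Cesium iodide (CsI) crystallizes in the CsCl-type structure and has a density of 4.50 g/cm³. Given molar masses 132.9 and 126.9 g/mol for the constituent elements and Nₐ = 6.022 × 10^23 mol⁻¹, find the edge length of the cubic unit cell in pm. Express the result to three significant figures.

M(CsI) = 259.8 g/mol; Z = 1 formula unit per cell.
a³ = Z·M/(N_A·ρ) = 1 × 259.8 / (6.022 × 10²³ × 4.50) = 9.587 × 10^-23 cm³, so a = 4.577 × 10^-8 cm = 458 pm.

458 pm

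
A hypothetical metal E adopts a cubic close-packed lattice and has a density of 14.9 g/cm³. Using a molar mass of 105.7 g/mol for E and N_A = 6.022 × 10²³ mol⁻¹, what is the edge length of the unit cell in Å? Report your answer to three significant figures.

With Z = 4 atoms per FCC cell, a³ = Z·M/(N_A·ρ) = 4 × 105.7 / (6.022 × 10²³ × 14.90 g/cm³) = 4.712 × 10^-23 cm³.
a = (4.712 × 10^-23)^(1/3) = 3.612 × 10^-8 cm = 3.61 Å.

3.61 Å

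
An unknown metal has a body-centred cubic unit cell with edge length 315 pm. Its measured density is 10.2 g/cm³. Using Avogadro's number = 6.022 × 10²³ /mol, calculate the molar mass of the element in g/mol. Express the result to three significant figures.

96.0 g/mol

A BCC cell has Z = 2 atoms; a = 3.150 × 10^-8 cm.
M = ρ·N_A·a³/Z = 10.2 × 6.022 × 10²³ × 3.126 × 10^-23 / 2 = 96.0 g/mol.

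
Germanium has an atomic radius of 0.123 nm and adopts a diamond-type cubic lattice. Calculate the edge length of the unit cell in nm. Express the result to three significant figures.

0.568 nm

In a diamond cubic lattice, nearest neighbors lie along the body diagonal with √3·a = 8r.
a = 8r/√3 = 8 × 0.123 / 1.7321 = 0.568 nm.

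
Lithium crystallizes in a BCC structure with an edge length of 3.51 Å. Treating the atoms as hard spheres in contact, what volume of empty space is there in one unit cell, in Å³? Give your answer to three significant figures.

13.8 Å³

In a BCC lattice atoms touch along the body diagonal, so √3·a = 4r, so r = 0.4330a = 1.520 Å.
V_cell = a³ = 43.24 Å³; V_atoms = 2 × (4/3)πr³ = 29.41 Å³.
Empty space = 43.24 − 29.41 = 13.8 Å³.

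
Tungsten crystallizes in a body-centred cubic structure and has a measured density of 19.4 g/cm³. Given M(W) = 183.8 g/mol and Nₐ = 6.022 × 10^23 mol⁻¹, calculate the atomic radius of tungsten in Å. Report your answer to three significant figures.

For a BCC cell (Z = 2), a³ = Z·M/(N_A·ρ) = 2 × 183.8 / (6.022 × 10²³ × 19.40) = 3.147 × 10^-23 cm³, so a = 3.157 × 10^-8 cm = 3.157 Å.
Atoms touch along the body diagonal, so √3·a = 4r, so r = 0.4330 × a = 1.37 Å.

1.37 Å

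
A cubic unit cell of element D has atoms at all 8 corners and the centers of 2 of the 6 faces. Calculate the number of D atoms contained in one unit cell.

Corner atoms are shared by 8 cells (1/8 each), face atoms by 2 (1/2 each).
Net atoms = 8 × 1/8 + 2 × 1/2 = 1 + 1 = 2.

2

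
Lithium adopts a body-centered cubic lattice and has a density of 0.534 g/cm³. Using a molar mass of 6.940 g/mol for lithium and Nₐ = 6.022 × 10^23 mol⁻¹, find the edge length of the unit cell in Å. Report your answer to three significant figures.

With Z = 2 atoms per BCC cell, a³ = Z·M/(N_A·ρ) = 2 × 6.940 / (6.022 × 10²³ × 0.5340 g/cm³) = 4.316 × 10^-23 cm³.
a = (4.316 × 10^-23)^(1/3) = 3.508 × 10^-8 cm = 3.51 Å.

3.51 Å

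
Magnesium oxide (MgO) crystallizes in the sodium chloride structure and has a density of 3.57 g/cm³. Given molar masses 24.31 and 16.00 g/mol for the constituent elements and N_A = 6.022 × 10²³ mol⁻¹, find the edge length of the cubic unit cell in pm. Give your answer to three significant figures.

M(MgO) = 40.31 g/mol; Z = 4 formula units per cell.
a³ = Z·M/(N_A·ρ) = 4 × 40.31 / (6.022 × 10²³ × 3.57) = 7.500 × 10^-23 cm³, so a = 4.217 × 10^-8 cm = 422 pm.

422 pm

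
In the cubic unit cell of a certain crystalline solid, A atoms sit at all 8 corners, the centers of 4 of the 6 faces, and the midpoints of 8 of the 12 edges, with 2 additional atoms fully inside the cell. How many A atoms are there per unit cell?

Corner atoms are shared by 8 cells (1/8 each), face atoms by 2 (1/2 each), edge atoms by 4 (1/4 each), interior atoms are unshared.
Net atoms = 8 × 1/8 + 4 × 1/2 + 8 × 1/4 + 2 = 1 + 2 + 2 + 2 = 7.

7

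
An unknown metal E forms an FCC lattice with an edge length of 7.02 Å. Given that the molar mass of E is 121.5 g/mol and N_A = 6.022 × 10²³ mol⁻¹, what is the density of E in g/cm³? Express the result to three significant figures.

An FCC unit cell contains Z = 4 atoms.
Cell volume: a³ = (7.02 Å)³ = (7.020 × 10^-8 cm)³ = 3.459 × 10^-22 cm³.
ρ = Z·M/(N_A·a³) = 4 × 121.5 / (6.022 × 10²³ × 3.459 × 10^-22) = 2.333 g/cm³.

2.33 g/cm³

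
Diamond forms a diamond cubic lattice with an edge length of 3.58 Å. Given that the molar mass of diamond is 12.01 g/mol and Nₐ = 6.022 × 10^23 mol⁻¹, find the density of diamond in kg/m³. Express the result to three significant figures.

A diamond cubic unit cell contains Z = 8 atoms.
Cell volume: a³ = (3.58 Å)³ = (3.580 × 10^-8 cm)³ = 4.588 × 10^-23 cm³.
ρ = Z·M/(N_A·a³) = 8 × 12.01 / (6.022 × 10²³ × 4.588 × 10^-23) = 3.477 g/cm³ = 3480 kg/m³.

3480 kg/m³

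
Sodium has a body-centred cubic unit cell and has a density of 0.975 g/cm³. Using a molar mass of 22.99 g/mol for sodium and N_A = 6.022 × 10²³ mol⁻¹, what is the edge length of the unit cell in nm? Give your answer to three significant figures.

With Z = 2 atoms per BCC cell, a³ = Z·M/(N_A·ρ) = 2 × 22.99 / (6.022 × 10²³ × 0.9750 g/cm³) = 7.831 × 10^-23 cm³.
a = (7.831 × 10^-23)^(1/3) = 4.278 × 10^-8 cm = 0.428 nm.

0.428 nm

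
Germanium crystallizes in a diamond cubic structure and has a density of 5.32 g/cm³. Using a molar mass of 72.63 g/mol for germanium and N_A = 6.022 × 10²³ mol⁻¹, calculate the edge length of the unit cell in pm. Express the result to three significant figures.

With Z = 8 atoms per diamond cubic cell, a³ = Z·M/(N_A·ρ) = 8 × 72.63 / (6.022 × 10²³ × 5.320 g/cm³) = 1.814 × 10^-22 cm³.
a = (1.814 × 10^-22)^(1/3) = 5.660 × 10^-8 cm = 566 pm.

566 pm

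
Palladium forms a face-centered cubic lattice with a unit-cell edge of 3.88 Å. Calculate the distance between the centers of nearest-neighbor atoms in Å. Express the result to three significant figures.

2.74 Å

In an FCC structure, atoms touch along the face diagonal, so √2·a = 4r; the nearest-neighbor distance equals 2r = 0.7071·a.
d = 0.7071 × 3.88 = 2.74 Å.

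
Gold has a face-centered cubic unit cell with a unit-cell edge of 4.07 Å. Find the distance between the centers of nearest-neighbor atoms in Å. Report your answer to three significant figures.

In an FCC structure, atoms touch along the face diagonal, so √2·a = 4r; the nearest-neighbor distance equals 2r = 0.7071·a.
d = 0.7071 × 4.07 = 2.88 Å.

2.88 Å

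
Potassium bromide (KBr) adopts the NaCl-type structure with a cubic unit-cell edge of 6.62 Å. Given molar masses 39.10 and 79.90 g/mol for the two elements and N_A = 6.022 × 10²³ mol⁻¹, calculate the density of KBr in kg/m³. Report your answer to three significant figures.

2720 kg/m³

The NaCl-type structure contains Z = 4 formula units per cell; M(KBr) = 39.10 + 79.90 = 119.0 g/mol.
a³ = (6.620 × 10^-8 cm)³ = 2.901 × 10^-22 cm³.
ρ = 4 × 119.0 / (6.022 × 10²³ × 2.901 × 10^-22) = 2.725 g/cm³ = 2720 kg/m³.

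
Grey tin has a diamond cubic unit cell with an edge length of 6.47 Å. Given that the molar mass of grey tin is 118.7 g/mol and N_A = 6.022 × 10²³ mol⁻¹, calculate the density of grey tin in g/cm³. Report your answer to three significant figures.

A diamond cubic unit cell contains Z = 8 atoms.
Cell volume: a³ = (6.47 Å)³ = (6.470 × 10^-8 cm)³ = 2.708 × 10^-22 cm³.
ρ = Z·M/(N_A·a³) = 8 × 118.7 / (6.022 × 10²³ × 2.708 × 10^-22) = 5.822 g/cm³.

5.82 g/cm³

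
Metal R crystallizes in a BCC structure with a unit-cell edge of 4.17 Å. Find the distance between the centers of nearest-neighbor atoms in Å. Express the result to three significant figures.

3.61 Å

In a BCC structure, atoms touch along the body diagonal, so √3·a = 4r; the nearest-neighbor distance equals 2r = 0.8660·a.
d = 0.8660 × 4.17 = 3.61 Å.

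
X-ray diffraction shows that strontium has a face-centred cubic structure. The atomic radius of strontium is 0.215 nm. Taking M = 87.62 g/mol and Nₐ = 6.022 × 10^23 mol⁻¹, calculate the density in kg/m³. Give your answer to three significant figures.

In an FCC lattice, atoms touch along the face diagonal, so √2·a = 4r, giving a = 0.6081 nm = 6.081 × 10^-8 cm.
With Z = 4, ρ = Z·M/(N_A·a³) = 4 × 87.62 / (6.022 × 10²³ × 2.249 × 10^-22) = 2.588 g/cm³ = 2590 kg/m³.

2590 kg/m³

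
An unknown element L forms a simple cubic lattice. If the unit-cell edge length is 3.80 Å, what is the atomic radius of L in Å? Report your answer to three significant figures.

1.90 Å

In a simple cubic lattice, atoms touch along the cell edge, so a = 2r.
r = a/2 = 3.80/2 = 1.90 Å.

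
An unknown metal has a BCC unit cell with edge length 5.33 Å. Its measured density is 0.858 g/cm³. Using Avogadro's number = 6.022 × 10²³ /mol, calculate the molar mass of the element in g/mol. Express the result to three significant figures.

39.1 g/mol

A BCC cell has Z = 2 atoms; a = 5.330 × 10^-8 cm.
M = ρ·N_A·a³/Z = 0.858 × 6.022 × 10²³ × 1.514 × 10^-22 / 2 = 39.1 g/mol.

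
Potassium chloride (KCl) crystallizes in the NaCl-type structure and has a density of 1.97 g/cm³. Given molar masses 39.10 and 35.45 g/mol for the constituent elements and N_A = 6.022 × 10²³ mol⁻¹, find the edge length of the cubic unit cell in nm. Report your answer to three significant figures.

M(KCl) = 74.55 g/mol; Z = 4 formula units per cell.
a³ = Z·M/(N_A·ρ) = 4 × 74.55 / (6.022 × 10²³ × 1.97) = 2.514 × 10^-22 cm³, so a = 6.311 × 10^-8 cm = 0.631 nm.

0.631 nm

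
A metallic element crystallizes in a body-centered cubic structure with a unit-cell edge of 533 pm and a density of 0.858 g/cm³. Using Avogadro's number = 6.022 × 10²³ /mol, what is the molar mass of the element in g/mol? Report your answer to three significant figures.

A BCC cell has Z = 2 atoms; a = 5.330 × 10^-8 cm.
M = ρ·N_A·a³/Z = 0.858 × 6.022 × 10²³ × 1.514 × 10^-22 / 2 = 39.1 g/mol.

39.1 g/mol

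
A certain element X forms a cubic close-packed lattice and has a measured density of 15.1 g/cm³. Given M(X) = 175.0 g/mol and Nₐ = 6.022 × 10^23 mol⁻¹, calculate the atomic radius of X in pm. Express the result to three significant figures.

For an FCC cell (Z = 4), a³ = Z·M/(N_A·ρ) = 4 × 175.0 / (6.022 × 10²³ × 15.10) = 7.698 × 10^-23 cm³, so a = 4.254 × 10^-8 cm = 425.4 pm.
Atoms touch along the face diagonal, so √2·a = 4r, so r = 0.3536 × a = 150 pm.

150 pm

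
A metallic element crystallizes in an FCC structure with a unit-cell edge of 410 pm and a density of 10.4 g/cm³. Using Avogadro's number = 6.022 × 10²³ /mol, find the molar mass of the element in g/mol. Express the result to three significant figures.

108 g/mol

An FCC cell has Z = 4 atoms; a = 4.100 × 10^-8 cm.
M = ρ·N_A·a³/Z = 10.4 × 6.022 × 10²³ × 6.892 × 10^-23 / 4 = 108 g/mol.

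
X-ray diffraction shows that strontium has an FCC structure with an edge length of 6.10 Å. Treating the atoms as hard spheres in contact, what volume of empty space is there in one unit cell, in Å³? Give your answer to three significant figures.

In an FCC lattice atoms touch along the face diagonal, so √2·a = 4r, so r = 0.3536a = 2.157 Å.
V_cell = a³ = 227.0 Å³; V_atoms = 4 × (4/3)πr³ = 168.1 Å³.
Empty space = 227.0 − 168.1 = 58.9 Å³.

58.9 Å³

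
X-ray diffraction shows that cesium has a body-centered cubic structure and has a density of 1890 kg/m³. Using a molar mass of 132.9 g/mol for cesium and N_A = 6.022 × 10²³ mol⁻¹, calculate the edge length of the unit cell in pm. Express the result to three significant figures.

616 pm

With Z = 2 atoms per BCC cell, a³ = Z·M/(N_A·ρ) = 2 × 132.9 / (6.022 × 10²³ × 1.890 g/cm³) = 2.335 × 10^-22 cm³.
a = (2.335 × 10^-22)^(1/3) = 6.158 × 10^-8 cm = 616 pm.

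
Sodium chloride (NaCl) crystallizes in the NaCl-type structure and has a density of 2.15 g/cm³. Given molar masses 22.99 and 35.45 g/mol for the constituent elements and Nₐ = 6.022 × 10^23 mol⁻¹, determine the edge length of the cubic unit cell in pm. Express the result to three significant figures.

565 pm

M(NaCl) = 58.44 g/mol; Z = 4 formula units per cell.
a³ = Z·M/(N_A·ρ) = 4 × 58.44 / (6.022 × 10²³ × 2.15) = 1.805 × 10^-22 cm³, so a = 5.652 × 10^-8 cm = 565 pm.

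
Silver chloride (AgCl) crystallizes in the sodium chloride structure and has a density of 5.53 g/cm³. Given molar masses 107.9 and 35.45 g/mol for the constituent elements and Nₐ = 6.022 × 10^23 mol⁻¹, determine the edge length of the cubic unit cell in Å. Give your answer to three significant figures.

M(AgCl) = 143.35 g/mol; Z = 4 formula units per cell.
a³ = Z·M/(N_A·ρ) = 4 × 143.35 / (6.022 × 10²³ × 5.53) = 1.722 × 10^-22 cm³, so a = 5.563 × 10^-8 cm = 5.56 Å.

5.56 Å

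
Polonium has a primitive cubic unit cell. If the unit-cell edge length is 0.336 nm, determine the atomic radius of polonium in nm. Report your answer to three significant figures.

0.168 nm

In a simple cubic lattice, atoms touch along the cell edge, so a = 2r.
r = a/2 = 0.336/2 = 0.168 nm.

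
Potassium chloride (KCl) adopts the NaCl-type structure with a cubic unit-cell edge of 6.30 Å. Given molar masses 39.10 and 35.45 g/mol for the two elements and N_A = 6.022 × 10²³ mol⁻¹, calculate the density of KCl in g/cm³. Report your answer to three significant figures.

1.98 g/cm³

The NaCl-type structure contains Z = 4 formula units per cell; M(KCl) = 39.10 + 35.45 = 74.55 g/mol.
a³ = (6.300 × 10^-8 cm)³ = 2.500 × 10^-22 cm³.
ρ = 4 × 74.55 / (6.022 × 10²³ × 2.500 × 10^-22) = 1.980 g/cm³.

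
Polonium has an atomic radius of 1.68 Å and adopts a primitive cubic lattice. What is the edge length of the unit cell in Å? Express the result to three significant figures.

3.36 Å

In a simple cubic lattice, atoms touch along the cell edge, so a = 2r.
a = 2r = 2 × 1.68 = 3.36 Å.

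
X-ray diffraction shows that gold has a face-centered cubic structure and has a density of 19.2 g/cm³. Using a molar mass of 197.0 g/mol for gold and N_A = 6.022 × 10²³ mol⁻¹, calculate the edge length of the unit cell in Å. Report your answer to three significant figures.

With Z = 4 atoms per FCC cell, a³ = Z·M/(N_A·ρ) = 4 × 197.0 / (6.022 × 10²³ × 19.20 g/cm³) = 6.815 × 10^-23 cm³.
a = (6.815 × 10^-23)^(1/3) = 4.085 × 10^-8 cm = 4.08 Å.

4.08 Å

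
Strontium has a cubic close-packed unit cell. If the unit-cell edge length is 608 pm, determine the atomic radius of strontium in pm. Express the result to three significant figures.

In an FCC lattice, atoms touch along the face diagonal, so √2·a = 4r.
r = √2·a/4 = 1.4142 × 608 / 4 = 215 pm.

215 pm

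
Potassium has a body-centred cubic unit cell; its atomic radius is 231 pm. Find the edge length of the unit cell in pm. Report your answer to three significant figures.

533 pm

In a BCC lattice, atoms touch along the body diagonal, so √3·a = 4r.
a = 4r/√3 = 4 × 231 / 1.7321 = 533 pm.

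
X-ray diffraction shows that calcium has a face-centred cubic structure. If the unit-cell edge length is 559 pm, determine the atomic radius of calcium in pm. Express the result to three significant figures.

In an FCC lattice, atoms touch along the face diagonal, so √2·a = 4r.
r = √2·a/4 = 1.4142 × 559 / 4 = 198 pm.

198 pm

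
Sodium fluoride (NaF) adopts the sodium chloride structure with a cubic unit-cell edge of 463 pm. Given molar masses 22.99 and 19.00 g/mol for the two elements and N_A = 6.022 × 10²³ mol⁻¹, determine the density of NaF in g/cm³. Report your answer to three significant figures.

The sodium chloride structure contains Z = 4 formula units per cell; M(NaF) = 22.99 + 19.00 = 41.99 g/mol.
a³ = (4.630 × 10^-8 cm)³ = 9.925 × 10^-23 cm³.
ρ = 4 × 41.99 / (6.022 × 10²³ × 9.925 × 10^-23) = 2.810 g/cm³.

2.81 g/cm³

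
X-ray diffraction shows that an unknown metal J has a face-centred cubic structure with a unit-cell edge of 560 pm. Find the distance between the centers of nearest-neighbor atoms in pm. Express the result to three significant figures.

396 pm

In an FCC structure, atoms touch along the face diagonal, so √2·a = 4r; the nearest-neighbor distance equals 2r = 0.7071·a.
d = 0.7071 × 560 = 396 pm.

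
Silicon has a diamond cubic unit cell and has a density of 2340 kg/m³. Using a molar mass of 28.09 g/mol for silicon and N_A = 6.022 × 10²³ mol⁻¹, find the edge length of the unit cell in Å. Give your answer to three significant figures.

5.42 Å

With Z = 8 atoms per diamond cubic cell, a³ = Z·M/(N_A·ρ) = 8 × 28.09 / (6.022 × 10²³ × 2.340 g/cm³) = 1.595 × 10^-22 cm³.
a = (1.595 × 10^-22)^(1/3) = 5.423 × 10^-8 cm = 5.42 Å.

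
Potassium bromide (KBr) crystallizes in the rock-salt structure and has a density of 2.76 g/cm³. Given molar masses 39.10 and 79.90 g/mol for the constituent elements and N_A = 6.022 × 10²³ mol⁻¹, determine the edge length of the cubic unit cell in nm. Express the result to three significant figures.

0.659 nm

M(KBr) = 119.0 g/mol; Z = 4 formula units per cell.
a³ = Z·M/(N_A·ρ) = 4 × 119.0 / (6.022 × 10²³ × 2.76) = 2.864 × 10^-22 cm³, so a = 6.592 × 10^-8 cm = 0.659 nm.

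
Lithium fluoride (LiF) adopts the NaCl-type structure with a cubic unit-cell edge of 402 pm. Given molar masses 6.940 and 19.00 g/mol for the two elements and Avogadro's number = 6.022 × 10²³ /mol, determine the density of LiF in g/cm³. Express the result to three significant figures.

The NaCl-type structure contains Z = 4 formula units per cell; M(LiF) = 6.940 + 19.00 = 25.94 g/mol.
a³ = (4.020 × 10^-8 cm)³ = 6.496 × 10^-23 cm³.
ρ = 4 × 25.94 / (6.022 × 10²³ × 6.496 × 10^-23) = 2.652 g/cm³.

2.65 g/cm³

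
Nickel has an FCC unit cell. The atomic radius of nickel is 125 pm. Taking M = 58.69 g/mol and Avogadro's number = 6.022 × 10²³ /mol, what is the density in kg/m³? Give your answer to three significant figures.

In an FCC lattice, atoms touch along the face diagonal, so √2·a = 4r, giving a = 353.6 pm = 3.536 × 10^-8 cm.
With Z = 4, ρ = Z·M/(N_A·a³) = 4 × 58.69 / (6.022 × 10²³ × 4.419 × 10^-23) = 8.821 g/cm³ = 8820 kg/m³.

8820 kg/m³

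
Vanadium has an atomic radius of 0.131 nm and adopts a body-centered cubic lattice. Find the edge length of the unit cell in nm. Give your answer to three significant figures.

In a BCC lattice, atoms touch along the body diagonal, so √3·a = 4r.
a = 4r/√3 = 4 × 0.131 / 1.7321 = 0.303 nm.

0.303 nm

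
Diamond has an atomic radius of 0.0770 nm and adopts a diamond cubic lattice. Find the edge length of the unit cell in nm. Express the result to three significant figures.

0.356 nm

In a diamond cubic lattice, nearest neighbors lie along the body diagonal with √3·a = 8r.
a = 8r/√3 = 8 × 0.0770 / 1.7321 = 0.356 nm.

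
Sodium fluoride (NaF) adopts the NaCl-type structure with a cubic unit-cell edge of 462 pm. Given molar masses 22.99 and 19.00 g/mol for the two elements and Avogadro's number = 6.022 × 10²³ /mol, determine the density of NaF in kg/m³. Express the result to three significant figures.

2830 kg/m³

The NaCl-type structure contains Z = 4 formula units per cell; M(NaF) = 22.99 + 19.00 = 41.99 g/mol.
a³ = (4.620 × 10^-8 cm)³ = 9.861 × 10^-23 cm³.
ρ = 4 × 41.99 / (6.022 × 10²³ × 9.861 × 10^-23) = 2.828 g/cm³ = 2830 kg/m³.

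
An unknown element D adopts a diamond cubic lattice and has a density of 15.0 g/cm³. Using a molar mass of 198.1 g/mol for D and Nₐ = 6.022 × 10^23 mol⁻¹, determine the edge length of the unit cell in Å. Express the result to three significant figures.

5.60 Å

With Z = 8 atoms per diamond cubic cell, a³ = Z·M/(N_A·ρ) = 8 × 198.1 / (6.022 × 10²³ × 15.00 g/cm³) = 1.754 × 10^-22 cm³.
a = (1.754 × 10^-22)^(1/3) = 5.598 × 10^-8 cm = 5.60 Å.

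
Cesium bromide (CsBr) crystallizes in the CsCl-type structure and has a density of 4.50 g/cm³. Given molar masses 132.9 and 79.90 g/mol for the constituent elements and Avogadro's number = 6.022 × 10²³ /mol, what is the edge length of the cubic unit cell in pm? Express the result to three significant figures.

428 pm

M(CsBr) = 212.8 g/mol; Z = 1 formula unit per cell.
a³ = Z·M/(N_A·ρ) = 1 × 212.8 / (6.022 × 10²³ × 4.50) = 7.853 × 10^-23 cm³, so a = 4.282 × 10^-8 cm = 428 pm.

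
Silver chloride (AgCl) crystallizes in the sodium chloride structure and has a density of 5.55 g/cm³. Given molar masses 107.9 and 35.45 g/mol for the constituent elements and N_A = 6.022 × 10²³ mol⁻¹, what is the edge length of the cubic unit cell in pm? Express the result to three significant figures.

556 pm

M(AgCl) = 143.35 g/mol; Z = 4 formula units per cell.
a³ = Z·M/(N_A·ρ) = 4 × 143.35 / (6.022 × 10²³ × 5.55) = 1.716 × 10^-22 cm³, so a = 5.557 × 10^-8 cm = 556 pm.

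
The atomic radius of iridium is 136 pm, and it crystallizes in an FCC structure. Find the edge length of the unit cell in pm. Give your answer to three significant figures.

385 pm

In an FCC lattice, atoms touch along the face diagonal, so √2·a = 4r.
a = 4r/√2 = 4 × 136 / 1.4142 = 385 pm.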